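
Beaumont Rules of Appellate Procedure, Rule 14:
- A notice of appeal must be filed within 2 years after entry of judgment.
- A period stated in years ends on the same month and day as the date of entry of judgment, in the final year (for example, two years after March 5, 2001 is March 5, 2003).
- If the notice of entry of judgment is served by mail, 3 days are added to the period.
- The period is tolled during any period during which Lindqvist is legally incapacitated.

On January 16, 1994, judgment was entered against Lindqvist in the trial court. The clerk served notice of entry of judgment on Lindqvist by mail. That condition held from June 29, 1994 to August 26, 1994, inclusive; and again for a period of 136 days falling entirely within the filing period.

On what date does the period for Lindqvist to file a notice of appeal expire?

2 years after January 16, 1994 is January 16, 1996.
Service was by mail, adding 3 days: January 16, 1996 + 3 days = January 19, 1996.
From June 29, 1994 through August 26, 1994 inclusive is 59 days; tolling adds 59 days: January 19, 1996 + 59 days = March 18, 1996.
Tolling adds 136 days: March 18, 1996 + 136 days = August 1, 1996.

August 1, 1996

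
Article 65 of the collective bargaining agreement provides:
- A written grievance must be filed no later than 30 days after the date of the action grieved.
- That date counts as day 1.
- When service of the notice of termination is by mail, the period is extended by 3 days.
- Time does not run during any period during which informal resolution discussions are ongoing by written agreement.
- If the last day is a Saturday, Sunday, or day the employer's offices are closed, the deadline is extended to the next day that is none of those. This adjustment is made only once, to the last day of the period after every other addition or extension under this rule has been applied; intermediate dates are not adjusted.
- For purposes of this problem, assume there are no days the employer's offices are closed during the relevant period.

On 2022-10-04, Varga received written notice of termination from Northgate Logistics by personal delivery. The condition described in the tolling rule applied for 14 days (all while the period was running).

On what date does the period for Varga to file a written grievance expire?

Counting 2022-10-04 as day 1, day 30 is November 2, 2022.
Service was not by mail, so no mail extension applies.
Tolling adds 14 days: November 2, 2022 + 14 days = November 16, 2022.
November 16, 2022 is a Wednesday and not a day the employer's offices are closed, so no extension applies.

November 16, 2022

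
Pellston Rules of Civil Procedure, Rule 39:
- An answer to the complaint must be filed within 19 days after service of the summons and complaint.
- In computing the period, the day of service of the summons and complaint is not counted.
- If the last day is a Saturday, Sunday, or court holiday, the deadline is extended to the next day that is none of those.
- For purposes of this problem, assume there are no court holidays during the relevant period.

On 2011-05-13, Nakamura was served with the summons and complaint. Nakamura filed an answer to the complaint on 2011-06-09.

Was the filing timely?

No

19 days after 2011-05-13 is June 1, 2011.
June 1, 2011 is a Wednesday and not a court holiday, so no extension applies.
The deadline is June 1, 2011; the filing on June 9, 2011 is after that date.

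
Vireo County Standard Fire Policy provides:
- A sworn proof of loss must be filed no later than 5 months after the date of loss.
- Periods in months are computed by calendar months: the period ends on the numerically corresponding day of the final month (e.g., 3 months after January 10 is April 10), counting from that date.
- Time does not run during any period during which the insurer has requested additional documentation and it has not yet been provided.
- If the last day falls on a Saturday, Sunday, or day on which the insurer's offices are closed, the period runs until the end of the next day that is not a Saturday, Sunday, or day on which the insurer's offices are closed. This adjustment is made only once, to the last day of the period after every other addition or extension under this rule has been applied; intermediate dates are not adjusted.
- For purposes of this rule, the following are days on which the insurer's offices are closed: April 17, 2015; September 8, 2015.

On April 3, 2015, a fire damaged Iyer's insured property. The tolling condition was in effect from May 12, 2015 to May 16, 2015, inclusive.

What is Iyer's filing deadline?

September 9, 2015

5 months after April 3, 2015 is September 3, 2015.
From May 12, 2015 through May 16, 2015 inclusive is 5 days; tolling adds 5 days: September 3, 2015 + 5 days = September 8, 2015.
September 8, 2015 is a listed holiday. The next qualifying day is September 9, 2015.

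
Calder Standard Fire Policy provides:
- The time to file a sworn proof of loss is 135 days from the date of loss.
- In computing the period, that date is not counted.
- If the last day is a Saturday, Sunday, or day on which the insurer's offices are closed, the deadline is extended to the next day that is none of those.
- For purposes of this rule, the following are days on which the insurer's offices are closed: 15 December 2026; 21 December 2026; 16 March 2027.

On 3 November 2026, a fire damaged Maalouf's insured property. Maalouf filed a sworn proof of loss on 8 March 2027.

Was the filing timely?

Yes

135 days after 3 November 2026 is March 18, 2027.
March 18, 2027 is a Thursday and not a day on which the insurer's offices are closed, so no extension applies.
The deadline is March 18, 2027; the filing on March 8, 2027 is on or before that date.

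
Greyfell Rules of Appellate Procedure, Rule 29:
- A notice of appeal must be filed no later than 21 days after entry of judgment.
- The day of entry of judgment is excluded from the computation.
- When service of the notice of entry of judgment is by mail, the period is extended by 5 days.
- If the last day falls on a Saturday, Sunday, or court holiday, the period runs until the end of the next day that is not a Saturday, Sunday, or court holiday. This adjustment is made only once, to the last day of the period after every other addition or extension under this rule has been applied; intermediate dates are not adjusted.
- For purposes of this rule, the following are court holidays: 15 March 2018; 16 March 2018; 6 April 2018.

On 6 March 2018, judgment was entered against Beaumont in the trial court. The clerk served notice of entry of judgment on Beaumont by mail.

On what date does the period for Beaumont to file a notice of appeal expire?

April 2, 2018

21 days after 6 March 2018 is March 27, 2018.
Service was by mail, adding 5 days: March 27, 2018 + 5 days = April 1, 2018.
April 1, 2018 is Sunday. The next qualifying day is April 2, 2018.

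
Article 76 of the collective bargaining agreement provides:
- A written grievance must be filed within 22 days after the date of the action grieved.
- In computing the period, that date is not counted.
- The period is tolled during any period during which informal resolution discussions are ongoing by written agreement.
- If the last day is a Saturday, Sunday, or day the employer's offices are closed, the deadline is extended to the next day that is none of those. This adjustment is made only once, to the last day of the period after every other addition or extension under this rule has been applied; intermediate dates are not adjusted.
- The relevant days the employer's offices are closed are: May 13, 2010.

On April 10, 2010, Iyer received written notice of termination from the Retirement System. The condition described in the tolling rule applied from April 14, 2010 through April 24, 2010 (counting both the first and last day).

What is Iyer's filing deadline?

22 days after April 10, 2010 is May 2, 2010.
From April 14, 2010 through April 24, 2010 inclusive is 11 days; tolling adds 11 days: May 2, 2010 + 11 days = May 13, 2010.
May 13, 2010 is a listed holiday. The next qualifying day is May 14, 2010.

May 14, 2010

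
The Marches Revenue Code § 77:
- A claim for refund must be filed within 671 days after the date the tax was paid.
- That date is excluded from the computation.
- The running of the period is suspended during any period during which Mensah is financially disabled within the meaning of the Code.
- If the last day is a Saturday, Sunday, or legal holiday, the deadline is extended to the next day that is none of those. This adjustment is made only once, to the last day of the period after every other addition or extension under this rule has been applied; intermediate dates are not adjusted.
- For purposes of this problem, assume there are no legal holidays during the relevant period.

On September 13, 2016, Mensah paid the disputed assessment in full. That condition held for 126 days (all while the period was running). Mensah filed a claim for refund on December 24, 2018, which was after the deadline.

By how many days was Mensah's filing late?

35 days

671 days after September 13, 2016 is July 16, 2018.
Tolling adds 126 days: July 16, 2018 + 126 days = November 19, 2018.
November 19, 2018 is a Monday and not a legal holiday, so no extension applies.
The deadline is November 19, 2018; from November 19, 2018 to December 24, 2018 is 35 days.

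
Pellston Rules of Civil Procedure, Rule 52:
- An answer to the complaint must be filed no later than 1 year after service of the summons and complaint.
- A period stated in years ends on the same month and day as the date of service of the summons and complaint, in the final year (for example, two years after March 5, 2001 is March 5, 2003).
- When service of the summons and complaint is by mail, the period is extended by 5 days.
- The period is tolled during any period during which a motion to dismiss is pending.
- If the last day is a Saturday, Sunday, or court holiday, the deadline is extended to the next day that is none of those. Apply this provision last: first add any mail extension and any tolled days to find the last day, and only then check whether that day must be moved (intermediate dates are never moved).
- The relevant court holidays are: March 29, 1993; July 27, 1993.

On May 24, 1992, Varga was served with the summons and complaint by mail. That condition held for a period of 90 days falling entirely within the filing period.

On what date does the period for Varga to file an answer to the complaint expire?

August 27, 1993

1 year after May 24, 1992 is May 24, 1993.
Service was by mail, adding 5 days: May 24, 1993 + 5 days = May 29, 1993.
Tolling adds 90 days: May 29, 1993 + 90 days = August 27, 1993.
August 27, 1993 is a Friday and not a court holiday, so no extension applies.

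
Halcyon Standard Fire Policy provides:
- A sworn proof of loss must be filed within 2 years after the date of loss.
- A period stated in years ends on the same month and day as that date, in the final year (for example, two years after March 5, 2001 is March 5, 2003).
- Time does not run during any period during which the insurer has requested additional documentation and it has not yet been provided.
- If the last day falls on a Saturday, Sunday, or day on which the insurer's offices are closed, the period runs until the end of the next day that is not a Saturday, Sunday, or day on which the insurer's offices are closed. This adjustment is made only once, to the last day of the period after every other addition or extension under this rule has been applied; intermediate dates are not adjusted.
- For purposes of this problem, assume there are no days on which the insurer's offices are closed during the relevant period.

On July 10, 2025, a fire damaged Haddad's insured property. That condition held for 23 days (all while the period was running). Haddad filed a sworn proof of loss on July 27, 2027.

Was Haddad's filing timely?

Yes

2 years after July 10, 2025 is July 10, 2027.
Tolling adds 23 days: July 10, 2027 + 23 days = August 2, 2027.
August 2, 2027 is a Monday and not a day on which the insurer's offices are closed, so no extension applies.
The deadline is August 2, 2027; the filing on July 27, 2027 is on or before that date.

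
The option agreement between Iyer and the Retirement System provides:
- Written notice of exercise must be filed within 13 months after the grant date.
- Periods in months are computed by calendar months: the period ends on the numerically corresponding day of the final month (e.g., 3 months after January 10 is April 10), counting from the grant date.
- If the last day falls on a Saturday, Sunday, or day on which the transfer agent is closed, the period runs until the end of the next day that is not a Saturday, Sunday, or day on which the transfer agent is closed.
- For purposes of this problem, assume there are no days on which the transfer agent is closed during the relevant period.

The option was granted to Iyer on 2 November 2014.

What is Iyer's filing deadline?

December 2, 2015

13 months after 2 November 2014 is December 2, 2015.
December 2, 2015 is a Wednesday and not a day on which the transfer agent is closed, so no extension applies.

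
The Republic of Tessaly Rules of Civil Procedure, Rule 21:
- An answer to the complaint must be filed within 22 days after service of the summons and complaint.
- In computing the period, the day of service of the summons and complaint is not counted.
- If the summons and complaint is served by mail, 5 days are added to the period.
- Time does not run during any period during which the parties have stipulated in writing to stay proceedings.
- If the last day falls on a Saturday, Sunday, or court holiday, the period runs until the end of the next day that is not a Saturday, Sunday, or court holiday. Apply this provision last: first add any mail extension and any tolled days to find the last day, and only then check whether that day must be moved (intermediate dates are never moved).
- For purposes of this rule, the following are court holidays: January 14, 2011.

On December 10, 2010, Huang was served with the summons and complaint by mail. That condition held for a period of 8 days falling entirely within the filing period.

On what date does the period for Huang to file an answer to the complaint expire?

22 days after December 10, 2010 is January 1, 2011.
Service was by mail, adding 5 days: January 1, 2011 + 5 days = January 6, 2011.
Tolling adds 8 days: January 6, 2011 + 8 days = January 14, 2011.
January 14, 2011 is a listed holiday; January 15, 2011 is Saturday; January 16, 2011 is Sunday. The next qualifying day is January 17, 2011.

January 17, 2011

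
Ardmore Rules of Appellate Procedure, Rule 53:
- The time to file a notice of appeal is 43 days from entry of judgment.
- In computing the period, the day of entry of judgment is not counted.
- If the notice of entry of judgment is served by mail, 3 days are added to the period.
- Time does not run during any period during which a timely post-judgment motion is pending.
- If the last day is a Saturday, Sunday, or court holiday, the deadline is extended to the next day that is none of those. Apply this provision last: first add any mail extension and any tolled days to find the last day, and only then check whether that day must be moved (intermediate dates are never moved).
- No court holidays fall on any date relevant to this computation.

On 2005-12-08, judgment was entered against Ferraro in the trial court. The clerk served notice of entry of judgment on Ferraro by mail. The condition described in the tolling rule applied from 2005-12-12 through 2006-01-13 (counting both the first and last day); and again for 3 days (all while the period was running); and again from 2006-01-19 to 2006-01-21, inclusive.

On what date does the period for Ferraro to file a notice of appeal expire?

March 3, 2006

43 days after 2005-12-08 is January 20, 2006.
Service was by mail, adding 3 days: January 20, 2006 + 3 days = January 23, 2006.
From December 12, 2005 through January 13, 2006 inclusive is 33 days; tolling adds 33 days: January 23, 2006 + 33 days = February 25, 2006.
Tolling adds 3 days: February 25, 2006 + 3 days = February 28, 2006.
From January 19, 2006 through January 21, 2006 inclusive is 3 days; tolling adds 3 days: February 28, 2006 + 3 days = March 3, 2006.
March 3, 2006 is a Friday and not a court holiday, so no extension applies.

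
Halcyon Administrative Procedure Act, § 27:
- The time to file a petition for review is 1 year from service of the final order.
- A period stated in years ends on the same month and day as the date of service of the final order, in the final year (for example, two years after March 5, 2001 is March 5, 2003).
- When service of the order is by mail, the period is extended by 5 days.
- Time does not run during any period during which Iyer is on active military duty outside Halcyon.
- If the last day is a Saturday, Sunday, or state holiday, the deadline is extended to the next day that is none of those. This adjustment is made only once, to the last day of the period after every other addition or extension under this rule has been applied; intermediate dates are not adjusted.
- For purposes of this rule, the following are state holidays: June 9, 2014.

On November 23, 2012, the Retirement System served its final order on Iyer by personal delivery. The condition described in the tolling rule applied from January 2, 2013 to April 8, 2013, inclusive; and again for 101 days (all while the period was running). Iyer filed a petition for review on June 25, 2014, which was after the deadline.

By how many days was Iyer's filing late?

15 days

1 year after November 23, 2012 is November 23, 2013.
Service was not by mail, so no mail extension applies.
From January 2, 2013 through April 8, 2013 inclusive is 97 days; tolling adds 97 days: November 23, 2013 + 97 days = February 28, 2014.
Tolling adds 101 days: February 28, 2014 + 101 days = June 9, 2014.
June 9, 2014 is a listed holiday. The next qualifying day is June 10, 2014.
The deadline is June 10, 2014; from June 10, 2014 to June 25, 2014 is 15 days.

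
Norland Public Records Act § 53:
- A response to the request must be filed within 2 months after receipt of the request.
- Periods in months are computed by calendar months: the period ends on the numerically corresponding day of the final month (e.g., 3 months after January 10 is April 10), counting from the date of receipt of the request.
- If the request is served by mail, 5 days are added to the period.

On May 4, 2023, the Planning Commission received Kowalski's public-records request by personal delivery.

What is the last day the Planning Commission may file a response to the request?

2 months after May 4, 2023 is July 4, 2023.
Service was not by mail, so no mail extension applies.

July 4, 2023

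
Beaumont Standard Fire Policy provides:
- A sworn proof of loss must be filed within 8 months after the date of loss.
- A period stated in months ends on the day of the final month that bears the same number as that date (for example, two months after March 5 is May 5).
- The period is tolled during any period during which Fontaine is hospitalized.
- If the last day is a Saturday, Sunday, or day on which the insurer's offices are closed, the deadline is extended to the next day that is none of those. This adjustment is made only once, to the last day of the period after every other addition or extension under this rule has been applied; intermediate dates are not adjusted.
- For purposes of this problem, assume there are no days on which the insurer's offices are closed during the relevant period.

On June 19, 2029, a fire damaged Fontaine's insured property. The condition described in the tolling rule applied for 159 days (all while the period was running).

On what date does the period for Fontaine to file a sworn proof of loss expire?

8 months after June 19, 2029 is February 19, 2030.
Tolling adds 159 days: February 19, 2030 + 159 days = July 28, 2030.
July 28, 2030 is Sunday. The next qualifying day is July 29, 2030.

July 29, 2030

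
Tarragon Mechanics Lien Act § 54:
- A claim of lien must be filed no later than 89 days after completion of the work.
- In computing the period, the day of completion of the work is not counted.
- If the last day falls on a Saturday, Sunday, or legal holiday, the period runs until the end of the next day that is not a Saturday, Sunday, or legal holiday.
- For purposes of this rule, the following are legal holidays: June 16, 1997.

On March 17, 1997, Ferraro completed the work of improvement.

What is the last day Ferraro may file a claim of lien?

89 days after March 17, 1997 is June 14, 1997.
June 14, 1997 is Saturday; June 15, 1997 is Sunday; June 16, 1997 is a listed holiday. The next qualifying day is June 17, 1997.

June 17, 1997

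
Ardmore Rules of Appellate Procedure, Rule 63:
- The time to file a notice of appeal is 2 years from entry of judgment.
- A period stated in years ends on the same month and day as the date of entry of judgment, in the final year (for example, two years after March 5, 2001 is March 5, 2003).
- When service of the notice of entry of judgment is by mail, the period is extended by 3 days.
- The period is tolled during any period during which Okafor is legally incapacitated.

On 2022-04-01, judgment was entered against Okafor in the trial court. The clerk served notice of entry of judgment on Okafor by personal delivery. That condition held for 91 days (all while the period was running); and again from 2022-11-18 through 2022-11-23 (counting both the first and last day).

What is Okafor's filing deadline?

2 years after 2022-04-01 is April 1, 2024.
Service was not by mail, so no mail extension applies.
Tolling adds 91 days: April 1, 2024 + 91 days = July 1, 2024.
From November 18, 2022 through November 23, 2022 inclusive is 6 days; tolling adds 6 days: July 1, 2024 + 6 days = July 7, 2024.

July 7, 2024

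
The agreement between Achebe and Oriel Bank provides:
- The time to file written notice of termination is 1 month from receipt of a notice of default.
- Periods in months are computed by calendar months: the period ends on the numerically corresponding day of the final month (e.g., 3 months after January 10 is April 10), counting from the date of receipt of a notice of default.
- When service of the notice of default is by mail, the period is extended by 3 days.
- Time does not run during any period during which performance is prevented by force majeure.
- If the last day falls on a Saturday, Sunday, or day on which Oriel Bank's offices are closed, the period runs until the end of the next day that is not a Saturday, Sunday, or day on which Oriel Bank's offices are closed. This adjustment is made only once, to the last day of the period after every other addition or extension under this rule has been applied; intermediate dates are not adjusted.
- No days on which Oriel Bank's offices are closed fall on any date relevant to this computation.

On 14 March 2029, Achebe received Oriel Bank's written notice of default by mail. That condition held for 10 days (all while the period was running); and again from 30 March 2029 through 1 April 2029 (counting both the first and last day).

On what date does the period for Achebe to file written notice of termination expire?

1 month after 14 March 2029 is April 14, 2029.
Service was by mail, adding 3 days: April 14, 2029 + 3 days = April 17, 2029.
Tolling adds 10 days: April 17, 2029 + 10 days = April 27, 2029.
From March 30, 2029 through April 1, 2029 inclusive is 3 days; tolling adds 3 days: April 27, 2029 + 3 days = April 30, 2029.
April 30, 2029 is a Monday and not a day on which Oriel Bank's offices are closed, so no extension applies.

April 30, 2029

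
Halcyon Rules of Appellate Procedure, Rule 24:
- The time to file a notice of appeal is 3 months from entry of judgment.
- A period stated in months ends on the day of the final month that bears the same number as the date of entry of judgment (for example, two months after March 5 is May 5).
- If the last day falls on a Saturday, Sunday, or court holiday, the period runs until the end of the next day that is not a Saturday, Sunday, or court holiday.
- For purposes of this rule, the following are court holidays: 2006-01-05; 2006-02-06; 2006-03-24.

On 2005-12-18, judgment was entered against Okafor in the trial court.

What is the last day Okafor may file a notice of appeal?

3 months after 2005-12-18 is March 18, 2006.
March 18, 2006 is Saturday; March 19, 2006 is Sunday. The next qualifying day is March 20, 2006.

March 20, 2006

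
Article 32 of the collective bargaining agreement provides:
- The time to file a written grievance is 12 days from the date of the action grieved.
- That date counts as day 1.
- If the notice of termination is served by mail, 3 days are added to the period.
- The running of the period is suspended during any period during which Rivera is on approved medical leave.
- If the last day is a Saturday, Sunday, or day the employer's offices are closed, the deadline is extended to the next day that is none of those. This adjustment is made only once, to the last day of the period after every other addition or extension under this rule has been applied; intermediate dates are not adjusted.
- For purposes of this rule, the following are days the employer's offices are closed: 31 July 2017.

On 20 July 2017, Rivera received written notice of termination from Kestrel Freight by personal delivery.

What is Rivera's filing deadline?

Counting 20 July 2017 as day 1, day 12 is July 31, 2017.
Service was not by mail, so no mail extension applies.
July 31, 2017 is a listed holiday. The next qualifying day is August 1, 2017.

August 1, 2017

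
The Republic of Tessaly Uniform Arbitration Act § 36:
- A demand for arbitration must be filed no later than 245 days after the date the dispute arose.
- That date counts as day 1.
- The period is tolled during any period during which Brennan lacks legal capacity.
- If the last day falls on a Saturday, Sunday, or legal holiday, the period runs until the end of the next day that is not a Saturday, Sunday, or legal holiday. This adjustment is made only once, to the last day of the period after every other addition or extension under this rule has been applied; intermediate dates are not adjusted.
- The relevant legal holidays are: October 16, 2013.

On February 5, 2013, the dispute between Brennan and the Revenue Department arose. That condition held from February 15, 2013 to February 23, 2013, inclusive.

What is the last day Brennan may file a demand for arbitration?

October 17, 2013

Counting February 5, 2013 as day 1, day 245 is October 7, 2013.
From February 15, 2013 through February 23, 2013 inclusive is 9 days; tolling adds 9 days: October 7, 2013 + 9 days = October 16, 2013.
October 16, 2013 is a listed holiday. The next qualifying day is October 17, 2013.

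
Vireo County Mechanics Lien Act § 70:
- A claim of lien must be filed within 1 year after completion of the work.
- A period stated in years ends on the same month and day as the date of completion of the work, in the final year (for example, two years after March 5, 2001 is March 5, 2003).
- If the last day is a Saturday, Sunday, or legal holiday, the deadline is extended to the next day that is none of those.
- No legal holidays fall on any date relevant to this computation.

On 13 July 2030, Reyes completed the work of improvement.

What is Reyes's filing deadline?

July 14, 2031

1 year after 13 July 2030 is July 13, 2031.
July 13, 2031 is Sunday. The next qualifying day is July 14, 2031.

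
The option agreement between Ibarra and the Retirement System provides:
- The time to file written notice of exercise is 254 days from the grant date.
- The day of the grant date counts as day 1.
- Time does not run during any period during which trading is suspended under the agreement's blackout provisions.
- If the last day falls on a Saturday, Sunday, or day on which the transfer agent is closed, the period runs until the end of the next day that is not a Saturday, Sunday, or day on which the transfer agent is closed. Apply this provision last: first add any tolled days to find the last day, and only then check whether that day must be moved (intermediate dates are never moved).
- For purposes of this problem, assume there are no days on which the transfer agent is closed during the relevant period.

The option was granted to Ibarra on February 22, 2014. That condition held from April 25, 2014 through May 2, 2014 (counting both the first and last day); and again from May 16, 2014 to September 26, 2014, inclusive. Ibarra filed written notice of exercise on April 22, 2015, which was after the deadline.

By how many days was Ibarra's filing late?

29 days

Counting February 22, 2014 as day 1, day 254 is November 2, 2014.
From April 25, 2014 through May 2, 2014 inclusive is 8 days; tolling adds 8 days: November 2, 2014 + 8 days = November 10, 2014.
From May 16, 2014 through September 26, 2014 inclusive is 134 days; tolling adds 134 days: November 10, 2014 + 134 days = March 24, 2015.
March 24, 2015 is a Tuesday and not a day on which the transfer agent is closed, so no extension applies.
The deadline is March 24, 2015; from March 24, 2015 to April 22, 2015 is 29 days.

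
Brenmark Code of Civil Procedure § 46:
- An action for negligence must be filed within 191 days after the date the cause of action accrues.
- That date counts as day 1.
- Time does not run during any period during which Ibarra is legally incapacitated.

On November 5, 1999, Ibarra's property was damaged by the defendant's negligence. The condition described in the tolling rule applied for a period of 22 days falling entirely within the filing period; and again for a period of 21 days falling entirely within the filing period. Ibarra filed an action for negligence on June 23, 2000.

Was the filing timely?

Counting November 5, 1999 as day 1, day 191 is May 13, 2000.
Tolling adds 22 days: May 13, 2000 + 22 days = June 4, 2000.
Tolling adds 21 days: June 4, 2000 + 21 days = June 25, 2000.
The deadline is June 25, 2000; the filing on June 23, 2000 is on or before that date.

Yes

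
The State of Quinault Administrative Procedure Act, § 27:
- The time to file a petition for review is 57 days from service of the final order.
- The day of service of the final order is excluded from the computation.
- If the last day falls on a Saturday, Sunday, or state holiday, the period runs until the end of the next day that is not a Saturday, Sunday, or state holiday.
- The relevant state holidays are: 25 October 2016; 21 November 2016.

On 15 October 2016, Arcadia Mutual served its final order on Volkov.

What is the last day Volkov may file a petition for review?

57 days after 15 October 2016 is December 11, 2016.
December 11, 2016 is Sunday. The next qualifying day is December 12, 2016.

December 12, 2016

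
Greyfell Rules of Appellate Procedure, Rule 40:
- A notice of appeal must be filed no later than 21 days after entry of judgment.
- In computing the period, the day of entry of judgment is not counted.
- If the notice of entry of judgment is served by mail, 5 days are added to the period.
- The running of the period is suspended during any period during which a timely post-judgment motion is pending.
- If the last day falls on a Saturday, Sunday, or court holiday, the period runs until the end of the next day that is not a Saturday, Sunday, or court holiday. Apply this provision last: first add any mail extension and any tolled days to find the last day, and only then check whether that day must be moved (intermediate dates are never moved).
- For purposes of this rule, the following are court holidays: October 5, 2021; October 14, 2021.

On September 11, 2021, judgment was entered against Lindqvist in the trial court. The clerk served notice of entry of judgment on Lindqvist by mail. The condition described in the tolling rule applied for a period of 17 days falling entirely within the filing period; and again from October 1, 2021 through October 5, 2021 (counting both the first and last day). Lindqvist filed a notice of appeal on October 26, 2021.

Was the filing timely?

21 days after September 11, 2021 is October 2, 2021.
Service was by mail, adding 5 days: October 2, 2021 + 5 days = October 7, 2021.
Tolling adds 17 days: October 7, 2021 + 17 days = October 24, 2021.
From October 1, 2021 through October 5, 2021 inclusive is 5 days; tolling adds 5 days: October 24, 2021 + 5 days = October 29, 2021.
October 29, 2021 is a Friday and not a court holiday, so no extension applies.
The deadline is October 29, 2021; the filing on October 26, 2021 is on or before that date.

Yes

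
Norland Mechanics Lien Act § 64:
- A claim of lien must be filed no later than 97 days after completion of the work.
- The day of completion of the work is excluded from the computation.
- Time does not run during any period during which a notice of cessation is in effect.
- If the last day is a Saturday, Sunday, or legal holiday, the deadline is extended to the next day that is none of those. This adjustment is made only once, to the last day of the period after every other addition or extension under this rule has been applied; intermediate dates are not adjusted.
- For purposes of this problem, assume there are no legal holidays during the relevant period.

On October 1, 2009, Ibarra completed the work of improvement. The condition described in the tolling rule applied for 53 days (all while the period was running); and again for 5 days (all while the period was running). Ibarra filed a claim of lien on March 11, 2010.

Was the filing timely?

97 days after October 1, 2009 is January 6, 2010.
Tolling adds 53 days: January 6, 2010 + 53 days = February 28, 2010.
Tolling adds 5 days: February 28, 2010 + 5 days = March 5, 2010.
March 5, 2010 is a Friday and not a legal holiday, so no extension applies.
The deadline is March 5, 2010; the filing on March 11, 2010 is after that date.

No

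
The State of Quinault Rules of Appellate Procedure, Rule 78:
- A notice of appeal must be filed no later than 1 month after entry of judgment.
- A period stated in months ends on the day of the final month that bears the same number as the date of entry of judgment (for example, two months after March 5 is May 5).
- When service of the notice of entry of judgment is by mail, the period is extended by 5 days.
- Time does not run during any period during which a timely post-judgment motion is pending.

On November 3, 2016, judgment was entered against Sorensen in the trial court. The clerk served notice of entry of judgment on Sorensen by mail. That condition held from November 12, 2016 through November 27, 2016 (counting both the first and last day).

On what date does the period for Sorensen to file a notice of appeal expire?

December 24, 2016

1 month after November 3, 2016 is December 3, 2016.
Service was by mail, adding 5 days: December 3, 2016 + 5 days = December 8, 2016.
From November 12, 2016 through November 27, 2016 inclusive is 16 days; tolling adds 16 days: December 8, 2016 + 16 days = December 24, 2016.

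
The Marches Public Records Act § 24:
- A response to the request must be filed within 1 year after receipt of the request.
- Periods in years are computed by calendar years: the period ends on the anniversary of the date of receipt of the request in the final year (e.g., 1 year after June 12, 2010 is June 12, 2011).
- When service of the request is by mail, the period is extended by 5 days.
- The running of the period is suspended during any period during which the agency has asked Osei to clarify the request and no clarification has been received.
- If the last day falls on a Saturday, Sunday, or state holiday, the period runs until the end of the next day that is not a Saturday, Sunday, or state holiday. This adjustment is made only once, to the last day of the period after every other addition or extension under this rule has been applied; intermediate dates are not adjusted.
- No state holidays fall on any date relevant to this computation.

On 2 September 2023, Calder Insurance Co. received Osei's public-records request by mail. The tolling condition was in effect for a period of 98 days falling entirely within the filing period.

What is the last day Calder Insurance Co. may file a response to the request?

December 16, 2024

1 year after 2 September 2023 is September 2, 2024.
Service was by mail, adding 5 days: September 2, 2024 + 5 days = September 7, 2024.
Tolling adds 98 days: September 7, 2024 + 98 days = December 14, 2024.
December 14, 2024 is Saturday; December 15, 2024 is Sunday. The next qualifying day is December 16, 2024.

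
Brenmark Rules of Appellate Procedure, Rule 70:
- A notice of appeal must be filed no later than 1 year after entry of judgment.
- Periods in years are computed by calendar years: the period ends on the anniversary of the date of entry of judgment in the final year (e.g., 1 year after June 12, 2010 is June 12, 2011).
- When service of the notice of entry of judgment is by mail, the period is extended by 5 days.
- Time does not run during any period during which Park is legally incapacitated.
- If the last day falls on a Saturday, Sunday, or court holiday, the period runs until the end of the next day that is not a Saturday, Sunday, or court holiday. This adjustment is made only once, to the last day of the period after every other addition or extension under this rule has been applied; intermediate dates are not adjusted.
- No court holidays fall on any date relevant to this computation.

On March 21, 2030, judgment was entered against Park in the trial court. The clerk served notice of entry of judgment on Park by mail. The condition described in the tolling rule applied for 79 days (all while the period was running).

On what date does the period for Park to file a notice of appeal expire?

1 year after March 21, 2030 is March 21, 2031.
Service was by mail, adding 5 days: March 21, 2031 + 5 days = March 26, 2031.
Tolling adds 79 days: March 26, 2031 + 79 days = June 13, 2031.
June 13, 2031 is a Friday and not a court holiday, so no extension applies.

June 13, 2031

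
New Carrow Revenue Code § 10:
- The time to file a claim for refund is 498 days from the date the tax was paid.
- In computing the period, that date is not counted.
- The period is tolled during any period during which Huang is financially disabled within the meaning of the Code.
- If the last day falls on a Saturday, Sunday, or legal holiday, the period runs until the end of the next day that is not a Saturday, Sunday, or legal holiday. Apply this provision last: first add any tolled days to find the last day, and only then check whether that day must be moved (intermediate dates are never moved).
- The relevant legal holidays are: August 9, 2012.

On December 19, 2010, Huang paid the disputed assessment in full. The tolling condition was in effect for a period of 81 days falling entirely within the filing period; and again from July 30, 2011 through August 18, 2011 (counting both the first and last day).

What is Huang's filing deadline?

498 days after December 19, 2010 is April 30, 2012.
Tolling adds 81 days: April 30, 2012 + 81 days = July 20, 2012.
From July 30, 2011 through August 18, 2011 inclusive is 20 days; tolling adds 20 days: July 20, 2012 + 20 days = August 9, 2012.
August 9, 2012 is a listed holiday. The next qualifying day is August 10, 2012.

August 10, 2012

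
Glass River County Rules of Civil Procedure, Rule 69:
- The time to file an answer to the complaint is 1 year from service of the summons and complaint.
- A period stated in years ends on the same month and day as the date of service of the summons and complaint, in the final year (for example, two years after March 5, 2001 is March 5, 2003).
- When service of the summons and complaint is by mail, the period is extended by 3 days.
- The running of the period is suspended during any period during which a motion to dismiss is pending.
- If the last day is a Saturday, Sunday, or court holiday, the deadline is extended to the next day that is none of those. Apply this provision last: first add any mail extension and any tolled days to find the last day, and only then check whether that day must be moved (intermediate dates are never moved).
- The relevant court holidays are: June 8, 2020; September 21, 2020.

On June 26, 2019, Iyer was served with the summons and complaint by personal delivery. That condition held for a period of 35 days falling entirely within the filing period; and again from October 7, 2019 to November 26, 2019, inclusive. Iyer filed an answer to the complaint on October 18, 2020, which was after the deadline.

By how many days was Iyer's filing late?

26 days

1 year after June 26, 2019 is June 26, 2020.
Service was not by mail, so no mail extension applies.
Tolling adds 35 days: June 26, 2020 + 35 days = July 31, 2020.
From October 7, 2019 through November 26, 2019 inclusive is 51 days; tolling adds 51 days: July 31, 2020 + 51 days = September 20, 2020.
September 20, 2020 is Sunday; September 21, 2020 is a listed holiday. The next qualifying day is September 22, 2020.
The deadline is September 22, 2020; from September 22, 2020 to October 18, 2020 is 26 days.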